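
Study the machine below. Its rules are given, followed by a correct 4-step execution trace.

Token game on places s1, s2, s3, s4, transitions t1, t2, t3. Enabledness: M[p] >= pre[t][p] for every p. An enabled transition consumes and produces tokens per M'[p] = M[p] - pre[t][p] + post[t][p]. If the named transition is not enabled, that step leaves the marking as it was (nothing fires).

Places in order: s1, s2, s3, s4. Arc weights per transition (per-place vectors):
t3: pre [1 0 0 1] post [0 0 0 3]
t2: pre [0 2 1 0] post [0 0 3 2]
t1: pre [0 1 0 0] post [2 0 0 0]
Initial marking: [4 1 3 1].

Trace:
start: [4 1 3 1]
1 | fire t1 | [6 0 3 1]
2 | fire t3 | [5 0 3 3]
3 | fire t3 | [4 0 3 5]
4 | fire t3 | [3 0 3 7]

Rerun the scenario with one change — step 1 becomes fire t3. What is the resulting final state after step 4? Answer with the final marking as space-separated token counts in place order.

(re-executing from step 1 with the substitution; state before step 1: [4 1 3 1])
1 | fire t3 | [3 1 3 3]
2 | fire t3 | [2 1 3 5]
3 | fire t3 | [1 1 3 7]
4 | fire t3 | [0 1 3 9]

0 1 3 9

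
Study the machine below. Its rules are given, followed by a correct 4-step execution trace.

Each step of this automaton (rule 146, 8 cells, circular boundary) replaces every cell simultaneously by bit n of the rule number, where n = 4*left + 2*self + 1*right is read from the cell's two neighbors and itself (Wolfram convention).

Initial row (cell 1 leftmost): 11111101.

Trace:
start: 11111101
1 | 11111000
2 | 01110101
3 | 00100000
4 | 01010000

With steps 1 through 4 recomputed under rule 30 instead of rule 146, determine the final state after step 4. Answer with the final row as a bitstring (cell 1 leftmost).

11101101

(re-executing steps 1..4 under rule 30; state before step 1: 11111101)
1 | 00000001
2 | 10000011
3 | 01000110
4 | 11101101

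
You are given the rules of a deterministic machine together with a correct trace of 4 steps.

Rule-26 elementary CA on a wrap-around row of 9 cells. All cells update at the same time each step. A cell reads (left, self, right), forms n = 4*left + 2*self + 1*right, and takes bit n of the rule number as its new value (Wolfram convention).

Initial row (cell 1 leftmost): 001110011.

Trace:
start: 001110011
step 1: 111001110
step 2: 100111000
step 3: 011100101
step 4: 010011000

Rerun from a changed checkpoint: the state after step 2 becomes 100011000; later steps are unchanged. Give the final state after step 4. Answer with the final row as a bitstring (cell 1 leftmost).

state after step 2 := 100011000
step 3: 010110101
step 4: 000100000

000100000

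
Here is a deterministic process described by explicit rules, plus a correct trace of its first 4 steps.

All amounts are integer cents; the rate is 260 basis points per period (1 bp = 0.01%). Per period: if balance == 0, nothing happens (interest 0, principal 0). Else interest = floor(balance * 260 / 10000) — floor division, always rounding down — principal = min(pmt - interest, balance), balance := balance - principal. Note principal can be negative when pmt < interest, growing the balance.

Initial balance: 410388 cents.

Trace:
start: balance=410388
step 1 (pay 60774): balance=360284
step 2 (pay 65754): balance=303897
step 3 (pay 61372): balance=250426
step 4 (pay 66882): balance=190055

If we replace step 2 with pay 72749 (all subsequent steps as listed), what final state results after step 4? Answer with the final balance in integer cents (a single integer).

(re-executing from step 2 with the substitution; state before step 2: balance=360284)
step 2 (pay 72749): balance=296902
step 3 (pay 61372): balance=243249
step 4 (pay 66882): balance=182691

182691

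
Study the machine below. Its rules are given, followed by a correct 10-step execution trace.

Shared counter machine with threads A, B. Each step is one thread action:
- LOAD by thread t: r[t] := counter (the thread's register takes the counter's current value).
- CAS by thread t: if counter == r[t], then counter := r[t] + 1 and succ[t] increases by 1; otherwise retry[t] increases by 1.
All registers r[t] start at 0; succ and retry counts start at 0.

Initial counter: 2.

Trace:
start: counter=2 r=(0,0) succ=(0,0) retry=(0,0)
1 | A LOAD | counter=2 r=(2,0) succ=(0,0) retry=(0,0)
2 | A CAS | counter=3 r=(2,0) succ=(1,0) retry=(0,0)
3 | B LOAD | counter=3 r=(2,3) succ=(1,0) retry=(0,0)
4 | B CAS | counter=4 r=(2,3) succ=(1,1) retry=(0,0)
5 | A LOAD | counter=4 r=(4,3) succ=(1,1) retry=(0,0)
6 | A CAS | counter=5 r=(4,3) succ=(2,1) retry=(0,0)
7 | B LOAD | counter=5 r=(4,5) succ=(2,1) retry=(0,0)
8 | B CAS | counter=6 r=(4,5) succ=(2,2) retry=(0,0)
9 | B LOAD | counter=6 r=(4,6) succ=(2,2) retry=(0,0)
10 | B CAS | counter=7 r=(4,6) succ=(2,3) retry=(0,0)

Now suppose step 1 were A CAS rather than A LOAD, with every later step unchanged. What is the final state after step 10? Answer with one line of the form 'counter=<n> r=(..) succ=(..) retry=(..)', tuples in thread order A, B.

(re-executing from step 1 with the substitution; state before step 1: counter=2 r=(0,0) succ=(0,0) retry=(0,0))
1 | A CAS | counter=2 r=(0,0) succ=(0,0) retry=(1,0)
2 | A CAS | counter=2 r=(0,0) succ=(0,0) retry=(2,0)
3 | B LOAD | counter=2 r=(0,2) succ=(0,0) retry=(2,0)
4 | B CAS | counter=3 r=(0,2) succ=(0,1) retry=(2,0)
5 | A LOAD | counter=3 r=(3,2) succ=(0,1) retry=(2,0)
6 | A CAS | counter=4 r=(3,2) succ=(1,1) retry=(2,0)
7 | B LOAD | counter=4 r=(3,4) succ=(1,1) retry=(2,0)
8 | B CAS | counter=5 r=(3,4) succ=(1,2) retry=(2,0)
9 | B LOAD | counter=5 r=(3,5) succ=(1,2) retry=(2,0)
10 | B CAS | counter=6 r=(3,5) succ=(1,3) retry=(2,0)

counter=6 r=(3,5) succ=(1,3) retry=(2,0)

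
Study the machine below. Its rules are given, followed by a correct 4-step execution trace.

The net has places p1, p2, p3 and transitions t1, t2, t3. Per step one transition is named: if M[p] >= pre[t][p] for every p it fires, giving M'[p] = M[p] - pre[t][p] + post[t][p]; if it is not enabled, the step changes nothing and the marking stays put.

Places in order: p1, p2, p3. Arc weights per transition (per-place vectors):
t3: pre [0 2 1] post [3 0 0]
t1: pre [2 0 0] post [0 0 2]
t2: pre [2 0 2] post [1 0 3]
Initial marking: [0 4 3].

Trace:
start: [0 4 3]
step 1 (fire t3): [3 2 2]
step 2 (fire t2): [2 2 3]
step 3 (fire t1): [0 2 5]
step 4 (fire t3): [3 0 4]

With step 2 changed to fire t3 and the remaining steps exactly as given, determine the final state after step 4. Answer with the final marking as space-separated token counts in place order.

(re-executing from step 2 with the substitution; state before step 2: [3 2 2])
step 2 (fire t3): [6 0 1]
step 3 (fire t1): [4 0 3]
step 4 (fire t3): [4 0 3]

4 0 3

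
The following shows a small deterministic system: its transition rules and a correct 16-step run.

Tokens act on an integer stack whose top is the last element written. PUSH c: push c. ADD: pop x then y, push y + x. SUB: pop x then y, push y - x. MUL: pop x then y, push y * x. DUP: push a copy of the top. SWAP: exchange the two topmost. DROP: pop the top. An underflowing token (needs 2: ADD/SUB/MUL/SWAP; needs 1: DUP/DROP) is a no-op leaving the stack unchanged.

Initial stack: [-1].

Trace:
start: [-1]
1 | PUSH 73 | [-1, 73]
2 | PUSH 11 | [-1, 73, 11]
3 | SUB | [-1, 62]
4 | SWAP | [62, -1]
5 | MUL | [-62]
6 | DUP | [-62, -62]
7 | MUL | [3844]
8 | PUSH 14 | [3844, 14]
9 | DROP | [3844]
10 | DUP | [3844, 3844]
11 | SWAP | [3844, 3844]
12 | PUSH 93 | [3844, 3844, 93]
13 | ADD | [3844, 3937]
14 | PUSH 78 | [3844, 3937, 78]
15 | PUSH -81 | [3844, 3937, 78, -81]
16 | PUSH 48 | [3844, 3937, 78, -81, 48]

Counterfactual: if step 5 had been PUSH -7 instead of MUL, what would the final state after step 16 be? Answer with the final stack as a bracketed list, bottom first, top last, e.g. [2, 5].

(re-executing from step 5 with the substitution; state before step 5: [62, -1])
5 | PUSH -7 | [62, -1, -7]
6 | DUP | [62, -1, -7, -7]
7 | MUL | [62, -1, 49]
8 | PUSH 14 | [62, -1, 49, 14]
9 | DROP | [62, -1, 49]
10 | DUP | [62, -1, 49, 49]
11 | SWAP | [62, -1, 49, 49]
12 | PUSH 93 | [62, -1, 49, 49, 93]
13 | ADD | [62, -1, 49, 142]
14 | PUSH 78 | [62, -1, 49, 142, 78]
15 | PUSH -81 | [62, -1, 49, 142, 78, -81]
16 | PUSH 48 | [62, -1, 49, 142, 78, -81, 48]

[62, -1, 49, 142, 78, -81, 48]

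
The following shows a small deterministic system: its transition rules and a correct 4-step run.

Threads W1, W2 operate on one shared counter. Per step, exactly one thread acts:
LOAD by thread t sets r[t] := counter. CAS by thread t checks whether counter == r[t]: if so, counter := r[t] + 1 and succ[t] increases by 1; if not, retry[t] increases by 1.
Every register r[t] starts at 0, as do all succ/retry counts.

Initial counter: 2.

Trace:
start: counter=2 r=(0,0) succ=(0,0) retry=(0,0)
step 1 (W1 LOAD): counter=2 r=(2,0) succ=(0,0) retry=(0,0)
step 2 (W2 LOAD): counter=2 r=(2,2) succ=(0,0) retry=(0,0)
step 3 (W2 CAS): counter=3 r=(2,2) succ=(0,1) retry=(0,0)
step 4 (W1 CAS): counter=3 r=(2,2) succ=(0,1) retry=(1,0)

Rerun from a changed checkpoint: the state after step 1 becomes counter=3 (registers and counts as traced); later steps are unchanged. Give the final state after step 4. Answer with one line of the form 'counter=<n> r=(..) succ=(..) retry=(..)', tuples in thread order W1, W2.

state after step 1 := counter=3 r=(2,0) succ=(0,0) retry=(0,0)
step 2 (W2 LOAD): counter=3 r=(2,3) succ=(0,0) retry=(0,0)
step 3 (W2 CAS): counter=4 r=(2,3) succ=(0,1) retry=(0,0)
step 4 (W1 CAS): counter=4 r=(2,3) succ=(0,1) retry=(1,0)

counter=4 r=(2,3) succ=(0,1) retry=(1,0)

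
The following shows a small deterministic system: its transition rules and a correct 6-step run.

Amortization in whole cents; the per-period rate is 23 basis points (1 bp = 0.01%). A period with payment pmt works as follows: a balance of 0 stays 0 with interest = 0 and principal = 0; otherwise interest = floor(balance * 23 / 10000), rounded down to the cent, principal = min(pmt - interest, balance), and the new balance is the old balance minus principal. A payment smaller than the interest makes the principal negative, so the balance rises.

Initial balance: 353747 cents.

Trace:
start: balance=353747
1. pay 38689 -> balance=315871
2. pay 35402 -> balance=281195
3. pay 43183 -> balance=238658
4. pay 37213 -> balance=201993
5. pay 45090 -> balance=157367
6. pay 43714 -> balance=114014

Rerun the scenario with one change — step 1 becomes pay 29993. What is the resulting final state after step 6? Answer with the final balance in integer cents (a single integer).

122812

(re-executing from step 1 with the substitution; state before step 1: balance=353747)
1. pay 29993 -> balance=324567
2. pay 35402 -> balance=289911
3. pay 43183 -> balance=247394
4. pay 37213 -> balance=210750
5. pay 45090 -> balance=166144
6. pay 43714 -> balance=122812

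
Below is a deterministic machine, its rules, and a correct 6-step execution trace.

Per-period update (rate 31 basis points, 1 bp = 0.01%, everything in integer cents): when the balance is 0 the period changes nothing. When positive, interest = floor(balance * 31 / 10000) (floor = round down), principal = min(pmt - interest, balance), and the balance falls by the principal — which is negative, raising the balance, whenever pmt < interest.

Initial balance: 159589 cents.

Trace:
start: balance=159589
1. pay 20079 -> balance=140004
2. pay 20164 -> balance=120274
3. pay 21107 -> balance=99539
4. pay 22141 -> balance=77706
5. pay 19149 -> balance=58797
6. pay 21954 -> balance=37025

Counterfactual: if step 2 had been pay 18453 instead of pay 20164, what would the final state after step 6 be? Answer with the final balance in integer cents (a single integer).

38758

(re-executing from step 2 with the substitution; state before step 2: balance=140004)
2. pay 18453 -> balance=121985
3. pay 21107 -> balance=101256
4. pay 22141 -> balance=79428
5. pay 19149 -> balance=60525
6. pay 21954 -> balance=38758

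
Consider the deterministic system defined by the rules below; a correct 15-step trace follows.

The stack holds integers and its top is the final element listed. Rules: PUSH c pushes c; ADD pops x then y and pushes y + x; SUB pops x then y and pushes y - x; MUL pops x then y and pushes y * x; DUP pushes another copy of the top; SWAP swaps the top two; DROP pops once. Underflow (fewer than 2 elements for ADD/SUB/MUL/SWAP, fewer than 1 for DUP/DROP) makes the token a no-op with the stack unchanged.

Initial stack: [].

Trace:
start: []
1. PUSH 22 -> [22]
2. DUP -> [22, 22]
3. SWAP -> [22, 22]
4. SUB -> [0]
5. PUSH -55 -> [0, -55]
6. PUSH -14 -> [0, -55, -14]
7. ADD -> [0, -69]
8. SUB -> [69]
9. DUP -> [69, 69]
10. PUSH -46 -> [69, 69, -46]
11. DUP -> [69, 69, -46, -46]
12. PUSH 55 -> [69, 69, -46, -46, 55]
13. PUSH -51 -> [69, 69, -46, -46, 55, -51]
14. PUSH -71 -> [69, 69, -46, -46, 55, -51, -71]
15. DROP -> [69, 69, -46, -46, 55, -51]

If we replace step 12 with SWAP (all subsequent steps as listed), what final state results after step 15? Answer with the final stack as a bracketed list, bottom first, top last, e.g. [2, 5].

[69, 69, -46, -46, -51]

(re-executing from step 12 with the substitution; state before step 12: [69, 69, -46, -46])
12. SWAP -> [69, 69, -46, -46]
13. PUSH -51 -> [69, 69, -46, -46, -51]
14. PUSH -71 -> [69, 69, -46, -46, -51, -71]
15. DROP -> [69, 69, -46, -46, -51]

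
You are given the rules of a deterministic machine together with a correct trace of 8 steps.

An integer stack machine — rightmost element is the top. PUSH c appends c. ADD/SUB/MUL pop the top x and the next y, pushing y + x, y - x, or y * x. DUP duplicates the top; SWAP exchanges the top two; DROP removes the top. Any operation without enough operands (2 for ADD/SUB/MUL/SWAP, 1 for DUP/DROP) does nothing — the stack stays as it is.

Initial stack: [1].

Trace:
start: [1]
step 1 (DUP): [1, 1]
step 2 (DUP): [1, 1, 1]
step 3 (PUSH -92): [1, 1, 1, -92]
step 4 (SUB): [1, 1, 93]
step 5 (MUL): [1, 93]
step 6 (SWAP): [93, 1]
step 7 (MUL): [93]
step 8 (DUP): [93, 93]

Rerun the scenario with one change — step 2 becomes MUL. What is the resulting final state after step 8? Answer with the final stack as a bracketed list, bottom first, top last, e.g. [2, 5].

(re-executing from step 2 with the substitution; state before step 2: [1, 1])
step 2 (MUL): [1]
step 3 (PUSH -92): [1, -92]
step 4 (SUB): [93]
step 5 (MUL): [93]
step 6 (SWAP): [93]
step 7 (MUL): [93]
step 8 (DUP): [93, 93]

[93, 93]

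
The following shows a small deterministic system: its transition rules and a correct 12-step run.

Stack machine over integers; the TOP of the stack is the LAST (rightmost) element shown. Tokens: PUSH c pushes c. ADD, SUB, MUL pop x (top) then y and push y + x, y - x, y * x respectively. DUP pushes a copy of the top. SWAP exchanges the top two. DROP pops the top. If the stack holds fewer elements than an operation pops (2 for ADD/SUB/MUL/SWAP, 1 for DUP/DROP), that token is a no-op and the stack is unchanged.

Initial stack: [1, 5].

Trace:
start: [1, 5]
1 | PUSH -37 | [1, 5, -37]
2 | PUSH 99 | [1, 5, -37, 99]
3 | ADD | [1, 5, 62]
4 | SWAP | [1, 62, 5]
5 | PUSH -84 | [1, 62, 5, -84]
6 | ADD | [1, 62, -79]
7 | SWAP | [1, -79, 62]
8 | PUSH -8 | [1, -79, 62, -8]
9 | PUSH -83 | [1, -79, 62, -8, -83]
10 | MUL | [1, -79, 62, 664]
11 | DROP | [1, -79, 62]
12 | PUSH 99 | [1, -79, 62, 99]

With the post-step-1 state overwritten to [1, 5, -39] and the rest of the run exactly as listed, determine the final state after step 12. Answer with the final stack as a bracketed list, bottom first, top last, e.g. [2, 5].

[1, -79, 60, 99]

state after step 1 := [1, 5, -39]
2 | PUSH 99 | [1, 5, -39, 99]
3 | ADD | [1, 5, 60]
4 | SWAP | [1, 60, 5]
5 | PUSH -84 | [1, 60, 5, -84]
6 | ADD | [1, 60, -79]
7 | SWAP | [1, -79, 60]
8 | PUSH -8 | [1, -79, 60, -8]
9 | PUSH -83 | [1, -79, 60, -8, -83]
10 | MUL | [1, -79, 60, 664]
11 | DROP | [1, -79, 60]
12 | PUSH 99 | [1, -79, 60, 99]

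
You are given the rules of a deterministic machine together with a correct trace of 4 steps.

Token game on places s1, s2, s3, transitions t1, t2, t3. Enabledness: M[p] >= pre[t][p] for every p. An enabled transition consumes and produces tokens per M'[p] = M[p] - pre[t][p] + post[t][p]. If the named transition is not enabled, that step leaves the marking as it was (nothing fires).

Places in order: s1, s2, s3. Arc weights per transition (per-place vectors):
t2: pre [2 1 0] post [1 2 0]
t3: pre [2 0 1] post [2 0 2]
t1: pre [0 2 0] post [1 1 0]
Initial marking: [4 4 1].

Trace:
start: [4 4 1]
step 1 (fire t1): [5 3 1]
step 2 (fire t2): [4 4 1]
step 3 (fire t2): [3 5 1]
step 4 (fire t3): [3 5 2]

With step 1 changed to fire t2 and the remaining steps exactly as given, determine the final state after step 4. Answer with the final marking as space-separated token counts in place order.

(re-executing from step 1 with the substitution; state before step 1: [4 4 1])
step 1 (fire t2): [3 5 1]
step 2 (fire t2): [2 6 1]
step 3 (fire t2): [1 7 1]
step 4 (fire t3): [1 7 1]

1 7 1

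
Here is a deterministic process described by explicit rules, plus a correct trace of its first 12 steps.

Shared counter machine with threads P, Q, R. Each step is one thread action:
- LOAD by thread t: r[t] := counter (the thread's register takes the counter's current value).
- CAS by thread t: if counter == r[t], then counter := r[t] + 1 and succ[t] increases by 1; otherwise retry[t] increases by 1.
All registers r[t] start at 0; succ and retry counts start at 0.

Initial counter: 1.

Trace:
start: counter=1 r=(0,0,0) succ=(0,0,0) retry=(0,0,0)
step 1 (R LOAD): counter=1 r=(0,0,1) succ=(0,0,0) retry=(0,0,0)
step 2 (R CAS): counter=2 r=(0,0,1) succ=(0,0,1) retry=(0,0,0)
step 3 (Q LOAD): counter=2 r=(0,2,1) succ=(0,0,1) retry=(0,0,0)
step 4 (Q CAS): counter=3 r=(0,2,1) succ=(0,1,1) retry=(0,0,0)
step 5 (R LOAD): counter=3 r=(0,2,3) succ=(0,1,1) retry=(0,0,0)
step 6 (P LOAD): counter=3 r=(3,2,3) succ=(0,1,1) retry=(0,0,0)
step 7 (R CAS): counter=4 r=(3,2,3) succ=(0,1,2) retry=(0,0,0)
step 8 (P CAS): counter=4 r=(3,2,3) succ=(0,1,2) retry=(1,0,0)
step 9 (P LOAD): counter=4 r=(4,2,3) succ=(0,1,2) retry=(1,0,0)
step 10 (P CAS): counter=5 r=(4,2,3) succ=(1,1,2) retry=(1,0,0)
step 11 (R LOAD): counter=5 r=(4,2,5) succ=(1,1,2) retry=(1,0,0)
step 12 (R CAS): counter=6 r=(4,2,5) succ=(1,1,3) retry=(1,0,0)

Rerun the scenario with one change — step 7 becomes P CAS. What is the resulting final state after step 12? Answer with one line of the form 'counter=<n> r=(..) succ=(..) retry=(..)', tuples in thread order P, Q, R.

counter=6 r=(4,2,5) succ=(2,1,2) retry=(1,0,0)

(re-executing from step 7 with the substitution; state before step 7: counter=3 r=(3,2,3) succ=(0,1,1) retry=(0,0,0))
step 7 (P CAS): counter=4 r=(3,2,3) succ=(1,1,1) retry=(0,0,0)
step 8 (P CAS): counter=4 r=(3,2,3) succ=(1,1,1) retry=(1,0,0)
step 9 (P LOAD): counter=4 r=(4,2,3) succ=(1,1,1) retry=(1,0,0)
step 10 (P CAS): counter=5 r=(4,2,3) succ=(2,1,1) retry=(1,0,0)
step 11 (R LOAD): counter=5 r=(4,2,5) succ=(2,1,1) retry=(1,0,0)
step 12 (R CAS): counter=6 r=(4,2,5) succ=(2,1,2) retry=(1,0,0)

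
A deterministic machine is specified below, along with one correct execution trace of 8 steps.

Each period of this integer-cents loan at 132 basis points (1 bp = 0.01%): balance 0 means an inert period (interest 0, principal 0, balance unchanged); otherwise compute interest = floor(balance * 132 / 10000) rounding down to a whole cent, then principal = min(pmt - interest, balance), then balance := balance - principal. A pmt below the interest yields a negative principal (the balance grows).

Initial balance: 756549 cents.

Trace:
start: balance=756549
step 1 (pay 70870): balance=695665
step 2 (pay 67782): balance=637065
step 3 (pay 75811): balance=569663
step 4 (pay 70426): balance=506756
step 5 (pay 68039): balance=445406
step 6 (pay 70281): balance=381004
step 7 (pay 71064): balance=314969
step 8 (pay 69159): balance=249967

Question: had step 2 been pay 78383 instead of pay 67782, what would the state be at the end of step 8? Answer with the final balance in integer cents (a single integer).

(re-executing from step 2 with the substitution; state before step 2: balance=695665)
step 2 (pay 78383): balance=626464
step 3 (pay 75811): balance=558922
step 4 (pay 70426): balance=495873
step 5 (pay 68039): balance=434379
step 6 (pay 70281): balance=369831
step 7 (pay 71064): balance=303648
step 8 (pay 69159): balance=238497

238497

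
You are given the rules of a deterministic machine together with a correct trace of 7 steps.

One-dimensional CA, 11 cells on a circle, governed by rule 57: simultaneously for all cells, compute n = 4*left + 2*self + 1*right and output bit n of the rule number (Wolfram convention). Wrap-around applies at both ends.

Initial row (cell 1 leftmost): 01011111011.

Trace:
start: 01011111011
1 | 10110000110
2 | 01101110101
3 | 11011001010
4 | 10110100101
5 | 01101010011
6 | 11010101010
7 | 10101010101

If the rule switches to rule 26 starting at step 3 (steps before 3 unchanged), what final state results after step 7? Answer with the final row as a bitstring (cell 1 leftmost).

(re-executing steps 3..7 under rule 26; state before step 3: 01101110101)
3 | 01001000000
4 | 10110100000
5 | 00100010001
6 | 11010101010
7 | 10000000000

10000000000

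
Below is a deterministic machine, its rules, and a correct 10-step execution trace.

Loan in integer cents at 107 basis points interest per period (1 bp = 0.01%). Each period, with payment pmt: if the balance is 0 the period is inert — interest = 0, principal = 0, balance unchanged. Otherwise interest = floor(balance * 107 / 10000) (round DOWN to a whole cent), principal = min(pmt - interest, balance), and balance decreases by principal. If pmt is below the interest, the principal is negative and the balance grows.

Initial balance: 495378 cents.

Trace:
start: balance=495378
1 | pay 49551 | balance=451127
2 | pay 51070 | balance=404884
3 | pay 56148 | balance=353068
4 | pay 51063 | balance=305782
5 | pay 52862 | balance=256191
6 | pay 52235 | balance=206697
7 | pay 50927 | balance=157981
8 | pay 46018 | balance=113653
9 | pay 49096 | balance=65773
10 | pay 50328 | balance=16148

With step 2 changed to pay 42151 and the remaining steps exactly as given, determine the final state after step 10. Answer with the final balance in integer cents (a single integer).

25860

(re-executing from step 2 with the substitution; state before step 2: balance=451127)
2 | pay 42151 | balance=413803
3 | pay 56148 | balance=362082
4 | pay 51063 | balance=314893
5 | pay 52862 | balance=265400
6 | pay 52235 | balance=216004
7 | pay 50927 | balance=167388
8 | pay 46018 | balance=123161
9 | pay 49096 | balance=75382
10 | pay 50328 | balance=25860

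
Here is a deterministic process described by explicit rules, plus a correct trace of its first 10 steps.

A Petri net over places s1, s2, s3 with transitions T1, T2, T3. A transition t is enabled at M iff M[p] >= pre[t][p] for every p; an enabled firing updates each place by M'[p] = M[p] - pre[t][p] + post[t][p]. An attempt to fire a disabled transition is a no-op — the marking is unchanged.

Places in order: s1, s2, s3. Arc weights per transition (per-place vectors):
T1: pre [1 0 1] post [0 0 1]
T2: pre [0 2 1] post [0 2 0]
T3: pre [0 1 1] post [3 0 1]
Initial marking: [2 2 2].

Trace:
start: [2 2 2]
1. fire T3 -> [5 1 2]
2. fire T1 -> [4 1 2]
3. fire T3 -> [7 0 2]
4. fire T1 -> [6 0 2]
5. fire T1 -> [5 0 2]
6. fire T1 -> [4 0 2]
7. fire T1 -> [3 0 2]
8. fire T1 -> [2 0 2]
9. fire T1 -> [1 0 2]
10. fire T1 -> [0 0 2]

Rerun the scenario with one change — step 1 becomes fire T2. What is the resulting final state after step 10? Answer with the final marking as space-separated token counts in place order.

(re-executing from step 1 with the substitution; state before step 1: [2 2 2])
1. fire T2 -> [2 2 1]
2. fire T1 -> [1 2 1]
3. fire T3 -> [4 1 1]
4. fire T1 -> [3 1 1]
5. fire T1 -> [2 1 1]
6. fire T1 -> [1 1 1]
7. fire T1 -> [0 1 1]
8. fire T1 -> [0 1 1]
9. fire T1 -> [0 1 1]
10. fire T1 -> [0 1 1]

0 1 1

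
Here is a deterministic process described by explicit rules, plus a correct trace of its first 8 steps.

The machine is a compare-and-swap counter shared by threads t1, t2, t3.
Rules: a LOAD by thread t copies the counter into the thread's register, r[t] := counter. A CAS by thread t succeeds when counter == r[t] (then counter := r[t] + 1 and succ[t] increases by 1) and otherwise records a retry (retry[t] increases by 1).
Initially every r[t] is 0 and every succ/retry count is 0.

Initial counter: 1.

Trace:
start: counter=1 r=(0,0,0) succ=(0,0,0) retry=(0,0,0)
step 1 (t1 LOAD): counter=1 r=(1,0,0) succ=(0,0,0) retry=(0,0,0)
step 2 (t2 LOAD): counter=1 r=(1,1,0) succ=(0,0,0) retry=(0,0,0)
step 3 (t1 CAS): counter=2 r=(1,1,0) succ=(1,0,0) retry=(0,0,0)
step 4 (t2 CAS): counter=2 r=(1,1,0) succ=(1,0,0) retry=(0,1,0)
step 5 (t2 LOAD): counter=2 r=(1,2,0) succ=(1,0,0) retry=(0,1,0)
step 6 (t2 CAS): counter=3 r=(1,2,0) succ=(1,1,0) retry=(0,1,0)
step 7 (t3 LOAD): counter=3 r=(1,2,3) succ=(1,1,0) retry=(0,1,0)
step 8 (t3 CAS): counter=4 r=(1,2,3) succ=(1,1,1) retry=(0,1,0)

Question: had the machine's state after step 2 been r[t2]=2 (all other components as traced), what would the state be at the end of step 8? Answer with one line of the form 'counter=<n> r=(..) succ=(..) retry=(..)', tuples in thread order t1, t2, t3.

counter=5 r=(1,3,4) succ=(1,2,1) retry=(0,0,0)

state after step 2 := counter=1 r=(1,2,0) succ=(0,0,0) retry=(0,0,0)
step 3 (t1 CAS): counter=2 r=(1,2,0) succ=(1,0,0) retry=(0,0,0)
step 4 (t2 CAS): counter=3 r=(1,2,0) succ=(1,1,0) retry=(0,0,0)
step 5 (t2 LOAD): counter=3 r=(1,3,0) succ=(1,1,0) retry=(0,0,0)
step 6 (t2 CAS): counter=4 r=(1,3,0) succ=(1,2,0) retry=(0,0,0)
step 7 (t3 LOAD): counter=4 r=(1,3,4) succ=(1,2,0) retry=(0,0,0)
step 8 (t3 CAS): counter=5 r=(1,3,4) succ=(1,2,1) retry=(0,0,0)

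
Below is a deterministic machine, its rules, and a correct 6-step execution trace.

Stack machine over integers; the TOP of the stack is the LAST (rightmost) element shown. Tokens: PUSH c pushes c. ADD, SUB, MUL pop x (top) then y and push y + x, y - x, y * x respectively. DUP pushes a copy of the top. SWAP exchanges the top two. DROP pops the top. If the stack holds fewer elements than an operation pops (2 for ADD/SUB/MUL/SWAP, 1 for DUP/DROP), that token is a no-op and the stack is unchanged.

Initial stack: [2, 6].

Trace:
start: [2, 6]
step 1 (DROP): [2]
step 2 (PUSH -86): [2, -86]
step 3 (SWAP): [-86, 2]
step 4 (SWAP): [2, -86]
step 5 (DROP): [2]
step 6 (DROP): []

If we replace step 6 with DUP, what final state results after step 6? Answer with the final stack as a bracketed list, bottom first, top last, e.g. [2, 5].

(re-executing from step 6 with the substitution; state before step 6: [2])
step 6 (DUP): [2, 2]

[2, 2]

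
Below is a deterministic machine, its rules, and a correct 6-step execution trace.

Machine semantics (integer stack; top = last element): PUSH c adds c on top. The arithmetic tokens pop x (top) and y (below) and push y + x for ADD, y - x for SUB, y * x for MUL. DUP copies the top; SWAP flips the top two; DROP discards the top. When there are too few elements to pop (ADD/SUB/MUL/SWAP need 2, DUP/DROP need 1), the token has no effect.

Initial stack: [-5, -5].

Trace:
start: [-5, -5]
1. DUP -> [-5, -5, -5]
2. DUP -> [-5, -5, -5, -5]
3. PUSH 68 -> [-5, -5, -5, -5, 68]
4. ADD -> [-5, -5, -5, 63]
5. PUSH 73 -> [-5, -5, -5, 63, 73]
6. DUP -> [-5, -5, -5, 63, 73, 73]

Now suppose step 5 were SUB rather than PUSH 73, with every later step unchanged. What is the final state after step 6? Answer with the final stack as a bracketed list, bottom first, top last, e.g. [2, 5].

(re-executing from step 5 with the substitution; state before step 5: [-5, -5, -5, 63])
5. SUB -> [-5, -5, -68]
6. DUP -> [-5, -5, -68, -68]

[-5, -5, -68, -68]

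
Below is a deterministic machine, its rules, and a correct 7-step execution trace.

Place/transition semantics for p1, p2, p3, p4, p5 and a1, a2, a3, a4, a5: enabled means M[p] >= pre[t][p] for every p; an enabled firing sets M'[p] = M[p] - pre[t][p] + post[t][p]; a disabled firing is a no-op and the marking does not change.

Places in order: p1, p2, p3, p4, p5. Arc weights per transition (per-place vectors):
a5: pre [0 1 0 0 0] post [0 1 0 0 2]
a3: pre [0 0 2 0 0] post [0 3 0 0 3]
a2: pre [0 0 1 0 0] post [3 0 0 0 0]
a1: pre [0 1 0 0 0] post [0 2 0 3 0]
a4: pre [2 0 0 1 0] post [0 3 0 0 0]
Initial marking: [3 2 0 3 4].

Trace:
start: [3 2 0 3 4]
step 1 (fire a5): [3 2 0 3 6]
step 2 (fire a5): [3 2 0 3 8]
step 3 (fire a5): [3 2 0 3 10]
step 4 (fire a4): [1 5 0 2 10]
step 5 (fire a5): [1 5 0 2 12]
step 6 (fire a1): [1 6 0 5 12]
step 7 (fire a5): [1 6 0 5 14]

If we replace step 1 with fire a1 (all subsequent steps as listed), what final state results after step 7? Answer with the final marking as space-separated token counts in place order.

(re-executing from step 1 with the substitution; state before step 1: [3 2 0 3 4])
step 1 (fire a1): [3 3 0 6 4]
step 2 (fire a5): [3 3 0 6 6]
step 3 (fire a5): [3 3 0 6 8]
step 4 (fire a4): [1 6 0 5 8]
step 5 (fire a5): [1 6 0 5 10]
step 6 (fire a1): [1 7 0 8 10]
step 7 (fire a5): [1 7 0 8 12]

1 7 0 8 12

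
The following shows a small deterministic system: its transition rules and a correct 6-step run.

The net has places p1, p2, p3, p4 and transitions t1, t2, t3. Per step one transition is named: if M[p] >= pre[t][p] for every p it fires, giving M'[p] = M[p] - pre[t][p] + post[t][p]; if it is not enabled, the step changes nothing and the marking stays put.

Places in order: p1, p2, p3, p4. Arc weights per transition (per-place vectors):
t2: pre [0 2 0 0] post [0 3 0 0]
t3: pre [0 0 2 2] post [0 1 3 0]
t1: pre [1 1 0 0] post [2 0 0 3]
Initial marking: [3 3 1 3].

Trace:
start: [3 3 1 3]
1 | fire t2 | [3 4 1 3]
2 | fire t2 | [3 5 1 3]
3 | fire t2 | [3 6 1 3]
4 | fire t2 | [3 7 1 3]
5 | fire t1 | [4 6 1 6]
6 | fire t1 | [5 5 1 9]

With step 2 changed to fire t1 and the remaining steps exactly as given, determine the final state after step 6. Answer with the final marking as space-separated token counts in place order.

6 3 1 12

(re-executing from step 2 with the substitution; state before step 2: [3 4 1 3])
2 | fire t1 | [4 3 1 6]
3 | fire t2 | [4 4 1 6]
4 | fire t2 | [4 5 1 6]
5 | fire t1 | [5 4 1 9]
6 | fire t1 | [6 3 1 12]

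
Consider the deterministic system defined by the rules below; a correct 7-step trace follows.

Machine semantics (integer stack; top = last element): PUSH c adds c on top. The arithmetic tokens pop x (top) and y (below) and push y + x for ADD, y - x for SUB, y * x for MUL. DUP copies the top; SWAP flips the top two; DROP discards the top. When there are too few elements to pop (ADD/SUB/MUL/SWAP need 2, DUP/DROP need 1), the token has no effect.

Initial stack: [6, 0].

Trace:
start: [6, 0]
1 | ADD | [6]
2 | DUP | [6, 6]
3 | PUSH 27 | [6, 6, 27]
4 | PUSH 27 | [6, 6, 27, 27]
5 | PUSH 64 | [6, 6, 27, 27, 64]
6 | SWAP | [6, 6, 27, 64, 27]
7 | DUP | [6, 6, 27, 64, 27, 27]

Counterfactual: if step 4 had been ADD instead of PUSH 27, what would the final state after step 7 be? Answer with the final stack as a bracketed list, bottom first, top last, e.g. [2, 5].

(re-executing from step 4 with the substitution; state before step 4: [6, 6, 27])
4 | ADD | [6, 33]
5 | PUSH 64 | [6, 33, 64]
6 | SWAP | [6, 64, 33]
7 | DUP | [6, 64, 33, 33]

[6, 64, 33, 33]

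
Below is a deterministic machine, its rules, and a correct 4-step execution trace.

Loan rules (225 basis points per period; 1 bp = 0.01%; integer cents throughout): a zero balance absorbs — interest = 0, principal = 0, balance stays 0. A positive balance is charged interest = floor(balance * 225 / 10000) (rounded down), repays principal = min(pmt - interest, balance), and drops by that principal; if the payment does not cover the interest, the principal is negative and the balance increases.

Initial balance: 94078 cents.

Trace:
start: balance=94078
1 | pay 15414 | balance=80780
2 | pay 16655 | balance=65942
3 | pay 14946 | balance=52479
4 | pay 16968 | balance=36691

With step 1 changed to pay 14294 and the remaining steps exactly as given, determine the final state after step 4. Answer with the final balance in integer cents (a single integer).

37889

(re-executing from step 1 with the substitution; state before step 1: balance=94078)
1 | pay 14294 | balance=81900
2 | pay 16655 | balance=67087
3 | pay 14946 | balance=53650
4 | pay 16968 | balance=37889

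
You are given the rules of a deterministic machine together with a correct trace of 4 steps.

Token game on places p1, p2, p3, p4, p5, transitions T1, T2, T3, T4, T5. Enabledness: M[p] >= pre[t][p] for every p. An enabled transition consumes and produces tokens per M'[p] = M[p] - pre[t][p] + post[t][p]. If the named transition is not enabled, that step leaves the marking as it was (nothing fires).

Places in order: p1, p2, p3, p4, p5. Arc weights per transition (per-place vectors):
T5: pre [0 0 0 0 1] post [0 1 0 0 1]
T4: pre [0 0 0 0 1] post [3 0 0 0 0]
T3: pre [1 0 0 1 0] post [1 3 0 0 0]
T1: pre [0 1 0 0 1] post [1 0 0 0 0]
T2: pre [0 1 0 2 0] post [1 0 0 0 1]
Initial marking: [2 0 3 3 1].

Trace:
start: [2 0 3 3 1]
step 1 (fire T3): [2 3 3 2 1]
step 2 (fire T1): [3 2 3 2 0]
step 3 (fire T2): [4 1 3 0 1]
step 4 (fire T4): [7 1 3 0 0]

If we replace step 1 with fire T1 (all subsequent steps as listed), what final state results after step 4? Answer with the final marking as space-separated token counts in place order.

5 0 3 3 0

(re-executing from step 1 with the substitution; state before step 1: [2 0 3 3 1])
step 1 (fire T1): [2 0 3 3 1]
step 2 (fire T1): [2 0 3 3 1]
step 3 (fire T2): [2 0 3 3 1]
step 4 (fire T4): [5 0 3 3 0]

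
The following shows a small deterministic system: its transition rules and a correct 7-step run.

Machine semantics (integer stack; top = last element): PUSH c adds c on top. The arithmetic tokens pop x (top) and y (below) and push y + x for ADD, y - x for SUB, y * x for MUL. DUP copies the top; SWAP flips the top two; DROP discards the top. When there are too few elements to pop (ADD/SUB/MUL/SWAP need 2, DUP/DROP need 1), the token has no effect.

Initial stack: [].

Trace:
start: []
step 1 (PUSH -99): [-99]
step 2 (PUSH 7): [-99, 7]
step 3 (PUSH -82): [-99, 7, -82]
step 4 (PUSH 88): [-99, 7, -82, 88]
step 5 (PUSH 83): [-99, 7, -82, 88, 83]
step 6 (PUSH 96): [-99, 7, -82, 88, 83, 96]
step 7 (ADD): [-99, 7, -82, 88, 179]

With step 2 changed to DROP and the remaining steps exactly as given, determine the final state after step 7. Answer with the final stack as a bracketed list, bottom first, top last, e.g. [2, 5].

[-82, 88, 179]

(re-executing from step 2 with the substitution; state before step 2: [-99])
step 2 (DROP): []
step 3 (PUSH -82): [-82]
step 4 (PUSH 88): [-82, 88]
step 5 (PUSH 83): [-82, 88, 83]
step 6 (PUSH 96): [-82, 88, 83, 96]
step 7 (ADD): [-82, 88, 179]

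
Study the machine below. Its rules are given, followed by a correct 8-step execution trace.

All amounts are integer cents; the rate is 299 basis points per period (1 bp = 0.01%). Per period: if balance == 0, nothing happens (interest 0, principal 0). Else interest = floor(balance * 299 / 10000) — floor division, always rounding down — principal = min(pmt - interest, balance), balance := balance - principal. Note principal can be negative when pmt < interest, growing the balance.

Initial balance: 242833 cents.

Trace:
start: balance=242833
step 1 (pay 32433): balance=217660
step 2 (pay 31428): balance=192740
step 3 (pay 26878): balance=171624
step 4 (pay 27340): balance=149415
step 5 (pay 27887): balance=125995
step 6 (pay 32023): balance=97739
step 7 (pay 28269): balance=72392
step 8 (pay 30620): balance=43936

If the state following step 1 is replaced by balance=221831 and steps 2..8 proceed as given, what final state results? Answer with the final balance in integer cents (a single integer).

49061

state after step 1 := balance=221831
step 2 (pay 31428): balance=197035
step 3 (pay 26878): balance=176048
step 4 (pay 27340): balance=153971
step 5 (pay 27887): balance=130687
step 6 (pay 32023): balance=102571
step 7 (pay 28269): balance=77368
step 8 (pay 30620): balance=49061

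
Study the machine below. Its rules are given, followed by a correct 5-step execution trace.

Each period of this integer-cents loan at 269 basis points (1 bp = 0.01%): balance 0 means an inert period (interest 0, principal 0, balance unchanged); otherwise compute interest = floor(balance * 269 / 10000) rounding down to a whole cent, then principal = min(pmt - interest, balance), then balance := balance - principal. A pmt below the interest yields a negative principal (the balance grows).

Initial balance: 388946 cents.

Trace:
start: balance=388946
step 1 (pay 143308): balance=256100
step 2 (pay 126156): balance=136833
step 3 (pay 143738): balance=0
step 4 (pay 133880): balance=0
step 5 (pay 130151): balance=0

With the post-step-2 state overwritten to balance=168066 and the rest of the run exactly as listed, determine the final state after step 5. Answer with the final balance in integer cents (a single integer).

state after step 2 := balance=168066
step 3 (pay 143738): balance=28848
step 4 (pay 133880): balance=0
step 5 (pay 130151): balance=0

0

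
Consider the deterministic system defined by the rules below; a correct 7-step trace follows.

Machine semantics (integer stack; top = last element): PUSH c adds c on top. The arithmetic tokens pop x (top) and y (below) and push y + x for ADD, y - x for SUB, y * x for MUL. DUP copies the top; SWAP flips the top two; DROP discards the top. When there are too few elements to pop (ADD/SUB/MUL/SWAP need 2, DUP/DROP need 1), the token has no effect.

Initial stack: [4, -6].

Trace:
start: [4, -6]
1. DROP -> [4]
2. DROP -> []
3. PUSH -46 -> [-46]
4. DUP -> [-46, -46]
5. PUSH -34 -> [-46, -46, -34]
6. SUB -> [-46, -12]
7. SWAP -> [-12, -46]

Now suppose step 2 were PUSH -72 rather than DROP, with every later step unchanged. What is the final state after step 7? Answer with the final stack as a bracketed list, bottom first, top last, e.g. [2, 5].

(re-executing from step 2 with the substitution; state before step 2: [4])
2. PUSH -72 -> [4, -72]
3. PUSH -46 -> [4, -72, -46]
4. DUP -> [4, -72, -46, -46]
5. PUSH -34 -> [4, -72, -46, -46, -34]
6. SUB -> [4, -72, -46, -12]
7. SWAP -> [4, -72, -12, -46]

[4, -72, -12, -46]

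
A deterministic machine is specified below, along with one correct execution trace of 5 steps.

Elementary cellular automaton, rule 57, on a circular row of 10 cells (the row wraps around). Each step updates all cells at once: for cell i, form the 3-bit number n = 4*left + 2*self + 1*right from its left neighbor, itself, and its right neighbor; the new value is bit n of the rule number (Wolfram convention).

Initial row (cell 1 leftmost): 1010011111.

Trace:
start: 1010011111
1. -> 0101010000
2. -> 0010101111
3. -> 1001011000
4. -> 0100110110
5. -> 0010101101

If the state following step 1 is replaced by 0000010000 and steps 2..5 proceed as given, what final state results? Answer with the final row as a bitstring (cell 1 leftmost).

state after step 1 := 0000010000
2. -> 1111001111
3. -> 0000101000
4. -> 1110010111
5. -> 0001001100

0001001100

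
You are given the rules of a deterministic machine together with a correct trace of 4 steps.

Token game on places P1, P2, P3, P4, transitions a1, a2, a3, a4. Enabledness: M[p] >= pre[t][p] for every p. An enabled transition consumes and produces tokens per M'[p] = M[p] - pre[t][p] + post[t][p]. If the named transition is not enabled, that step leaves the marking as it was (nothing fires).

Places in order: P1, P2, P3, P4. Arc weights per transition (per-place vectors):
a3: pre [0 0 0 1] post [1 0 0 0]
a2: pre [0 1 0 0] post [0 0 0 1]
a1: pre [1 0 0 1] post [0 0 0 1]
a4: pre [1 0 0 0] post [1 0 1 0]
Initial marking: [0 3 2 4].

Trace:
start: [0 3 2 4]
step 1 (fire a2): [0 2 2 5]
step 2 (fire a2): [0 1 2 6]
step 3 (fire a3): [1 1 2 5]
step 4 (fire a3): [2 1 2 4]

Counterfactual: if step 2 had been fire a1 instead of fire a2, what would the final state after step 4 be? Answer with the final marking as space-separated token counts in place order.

2 2 2 3

(re-executing from step 2 with the substitution; state before step 2: [0 2 2 5])
step 2 (fire a1): [0 2 2 5]
step 3 (fire a3): [1 2 2 4]
step 4 (fire a3): [2 2 2 3]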